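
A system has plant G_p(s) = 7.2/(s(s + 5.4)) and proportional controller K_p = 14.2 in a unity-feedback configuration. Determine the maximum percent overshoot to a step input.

41.9%

Closed-loop characteristic equation: s² + 5.4s + 102.2 = 0, so ω_n = 10.11 rad/s and ζ = 5.4/(2·10.11) = 0.267.
%OS = 100·exp(−πζ/√(1−ζ²)) = 100·exp(−π·0.267/√0.9287) = 41.9%.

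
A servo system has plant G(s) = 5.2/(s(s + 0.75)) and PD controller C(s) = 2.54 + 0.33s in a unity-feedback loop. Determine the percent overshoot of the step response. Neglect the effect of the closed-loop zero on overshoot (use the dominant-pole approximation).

32.2%

Forward path: (2.54 + 0.33s)·5.2/(s(s+0.75)). The closed-loop characteristic equation is s² + (0.75 + 5.2·0.33)s + 5.2·2.54 = 0.
That is s² + 2.466s + 13.21 = 0, so ω_n = 3.634 rad/s and ζ = 2.466/(2·3.634) = 0.3393.
%OS = 100·exp(−πζ/√(1−ζ²)) = 32.2%.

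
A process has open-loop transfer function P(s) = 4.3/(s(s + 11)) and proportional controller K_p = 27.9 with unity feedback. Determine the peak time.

Closed-loop characteristic equation: s² + 11s + 120 = 0, so ω_n = 10.95 rad/s and ζ = 11/(2·10.95) = 0.5021.
Damped frequency ω_d = ω_n√(1−ζ²) = 9.472 rad/s, so peak time T_p = π/ω_d = 0.332 s.

T_p = 0.332 s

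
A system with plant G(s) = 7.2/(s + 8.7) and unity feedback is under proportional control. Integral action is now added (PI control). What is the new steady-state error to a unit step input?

0

The integrator makes K_pos = lim_{s→0} C(s)G(s) infinite, so e_ss = 1/(1+K_pos) = 0.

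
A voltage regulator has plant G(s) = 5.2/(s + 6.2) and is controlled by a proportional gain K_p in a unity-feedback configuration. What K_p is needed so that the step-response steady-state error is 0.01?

K_p = 118

Steady-state error for a unit step on this type-0 loop is 1/(1 + K_p·G(0)).
G(0) = 0.8387. Require 1/(1 + K_p·0.8387) = 0.01, so 1 + 0.8387·K_p = 100.
K_p = (100 − 1)/0.8387 = 118.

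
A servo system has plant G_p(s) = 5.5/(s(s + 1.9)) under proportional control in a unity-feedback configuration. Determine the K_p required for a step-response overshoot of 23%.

From %OS = 100·exp(−πζ/√(1−ζ²)) = 23%, ζ = −ln(0.23)/√(π²+ln²(0.23)) = 0.4237.
Characteristic equation s² + 1.9s + 5.5K_p = 0 gives ζ = 1.9/(2√(5.5K_p)).
Setting ζ = 0.4237: √(5.5K_p) = 1.9/(2·0.4237) = 2.242, so K_p = 5.026/5.5 = 0.914.

K_p = 0.914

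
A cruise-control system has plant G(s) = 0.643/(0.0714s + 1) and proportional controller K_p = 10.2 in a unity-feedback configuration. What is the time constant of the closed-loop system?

Closed loop: T(s) = K_p·G/(1+K_p·G) = 6.559/(0.0714s + 1 + 6.559), with pole at s = −(1 + 6.559)/0.0714 = −105.9.
Closed-loop time constant τ = 1/105.9 = 0.00945 s.

τ = 0.00945 s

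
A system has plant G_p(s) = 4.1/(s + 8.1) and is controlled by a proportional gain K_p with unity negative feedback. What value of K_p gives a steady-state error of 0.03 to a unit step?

K_p = 63.9

The loop is type 0, so e_ss(step) = 1/(1 + K_pos) with K_pos = K_p·G_p(0).
G_p(0) = 0.5062. Require 1/(1 + K_p·0.5062) = 0.03, so 1 + 0.5062·K_p = 33.33.
K_p = (33.33 − 1)/0.5062 = 63.9.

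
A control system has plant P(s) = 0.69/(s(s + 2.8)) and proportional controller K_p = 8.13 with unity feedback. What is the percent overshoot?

The closed-loop denominator s² + 2.8s + 5.61 gives ω_n = √5.61 = 2.368 and ζ = 2.8/(2ω_n) = 0.5911.
%OS = 100·exp(−πζ/√(1−ζ²)) = 100·exp(−π·0.5911/√0.6506) = 10%.

10%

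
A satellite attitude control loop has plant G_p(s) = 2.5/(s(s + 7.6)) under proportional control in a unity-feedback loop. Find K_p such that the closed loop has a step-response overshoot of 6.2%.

From %OS = 100·exp(−πζ/√(1−ζ²)) = 6.2%, ζ = −ln(0.062)/√(π²+ln²(0.062)) = 0.6628.
Characteristic equation s² + 7.6s + 2.5K_p = 0 gives ζ = 7.6/(2√(2.5K_p)).
Setting ζ = 0.6628: √(2.5K_p) = 7.6/(2·0.6628) = 5.733, so K_p = 32.87/2.5 = 13.1.

K_p = 13.1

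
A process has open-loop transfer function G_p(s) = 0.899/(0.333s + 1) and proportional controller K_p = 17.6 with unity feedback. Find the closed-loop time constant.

Closed loop: T(s) = K_p·G_p/(1+K_p·G_p) = 15.82/(0.333s + 1 + 15.82), with pole at s = −(1 + 15.82)/0.333 = −50.52.
Closed-loop time constant τ = 1/50.52 = 0.0198 s.

τ = 0.0198 s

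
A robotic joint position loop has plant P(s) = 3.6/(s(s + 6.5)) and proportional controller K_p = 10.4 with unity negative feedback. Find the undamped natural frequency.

With unity feedback the closed-loop characteristic equation is s² + 6.5s + 10.4·3.6 = s² + 6.5s + 37.44 = 0.
So ω_n² = 37.44 ⇒ ω_n = 6.119 rad/s, and ζ = 6.5/(2ω_n) = 0.531.

ω_n = 6.12 rad/s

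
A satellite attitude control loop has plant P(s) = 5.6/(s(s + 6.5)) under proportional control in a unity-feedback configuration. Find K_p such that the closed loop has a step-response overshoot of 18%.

From %OS = 100·exp(−πζ/√(1−ζ²)) = 18%, ζ = −ln(0.18)/√(π²+ln²(0.18)) = 0.4791.
Characteristic equation s² + 6.5s + 5.6K_p = 0 gives ζ = 6.5/(2√(5.6K_p)).
Setting ζ = 0.4791: √(5.6K_p) = 6.5/(2·0.4791) = 6.783, so K_p = 46.01/5.6 = 8.22.

K_p = 8.22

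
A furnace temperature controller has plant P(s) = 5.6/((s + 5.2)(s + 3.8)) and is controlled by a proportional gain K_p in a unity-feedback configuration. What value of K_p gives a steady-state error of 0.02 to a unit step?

K_p = 173

Steady-state error for a unit step on this type-0 loop is 1/(1 + K_p·P(0)).
P(0) = 0.2834. Require 1/(1 + K_p·0.2834) = 0.02, so 1 + 0.2834·K_p = 50.
K_p = (50 − 1)/0.2834 = 173.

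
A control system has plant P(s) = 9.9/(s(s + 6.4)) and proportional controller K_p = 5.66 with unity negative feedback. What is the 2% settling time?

Closed-loop characteristic equation: s² + 6.4s + 56.03 = 0, so ω_n = 7.486 rad/s and ζ = 6.4/(2·7.486) = 0.4275.
2% settling time T_s ≈ 4/(ζω_n) = 4/3.2 = 1.25 s.

T_s ≈ 1.25 s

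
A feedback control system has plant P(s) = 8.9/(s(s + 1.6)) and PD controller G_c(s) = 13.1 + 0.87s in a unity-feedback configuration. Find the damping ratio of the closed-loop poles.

ζ = 0.433

Forward path: (13.1 + 0.87s)·8.9/(s(s+1.6)). The closed-loop characteristic equation is s² + (1.6 + 8.9·0.87)s + 8.9·13.1 = 0.
That is s² + 9.343s + 116.6 = 0, so ω_n = 10.8 rad/s and ζ = 9.343/(2·10.8) = 0.4326.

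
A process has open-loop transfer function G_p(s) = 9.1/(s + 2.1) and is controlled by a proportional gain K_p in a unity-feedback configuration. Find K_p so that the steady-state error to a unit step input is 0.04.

K_p = 5.54

For a type-0 loop with proportional control, e_ss = 1/(1 + K_p·G_p(0)).
G_p(0) = 4.333. Require 1/(1 + K_p·4.333) = 0.04, so 1 + 4.333·K_p = 25.
K_p = (25 − 1)/4.333 = 5.54.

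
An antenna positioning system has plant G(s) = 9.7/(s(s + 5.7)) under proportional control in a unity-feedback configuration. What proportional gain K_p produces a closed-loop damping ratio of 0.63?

K_p = 2.11

Closed-loop characteristic equation: s² + 5.7s + K_p·9.7 = 0.
So ω_n = √(9.7K_p) and 2ζω_n = 5.7, giving ζ = 5.7/(2√(9.7K_p)).
Setting ζ = 0.63: √(9.7K_p) = 5.7/(2·0.63) = 4.524, so K_p = 20.46/9.7 = 2.11.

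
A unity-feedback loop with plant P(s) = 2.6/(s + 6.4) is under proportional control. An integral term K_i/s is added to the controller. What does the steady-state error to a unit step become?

0

The integrator makes K_pos = lim_{s→0} C(s)G(s) infinite, so e_ss = 1/(1+K_pos) = 0.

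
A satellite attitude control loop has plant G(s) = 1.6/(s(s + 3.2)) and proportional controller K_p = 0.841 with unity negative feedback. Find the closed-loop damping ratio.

The closed-loop denominator is s(s+3.2) + 0.841·1.6 = s² + 3.2s + 1.346.
So ω_n² = 1.346 ⇒ ω_n = 1.16 rad/s, and ζ = 3.2/(2ω_n) = 1.38.

ζ = 1.38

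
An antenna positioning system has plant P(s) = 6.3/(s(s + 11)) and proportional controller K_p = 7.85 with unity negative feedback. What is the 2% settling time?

From 1 + K_pP(s) = 0: s² + 11s + 49.45 = 0 ⇒ ω_n = 7.032, ζ = 0.7821.
2% settling time T_s ≈ 4/(ζω_n) = 4/5.5 = 0.727 s.

T_s ≈ 0.727 s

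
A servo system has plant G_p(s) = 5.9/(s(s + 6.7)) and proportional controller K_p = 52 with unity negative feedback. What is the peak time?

Closed-loop characteristic equation: s² + 6.7s + 306.8 = 0, so ω_n = 17.52 rad/s and ζ = 6.7/(2·17.52) = 0.1913.
Damped frequency ω_d = ω_n√(1−ζ²) = 17.19 rad/s, so peak time T_p = π/ω_d = 0.183 s.

T_p = 0.183 s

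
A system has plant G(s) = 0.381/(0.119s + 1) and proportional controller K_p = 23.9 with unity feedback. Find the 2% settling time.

T_s ≈ 0.0471 s

Closed loop: T(s) = K_p·G/(1+K_p·G) = 9.106/(0.119s + 1 + 9.106), with pole at s = −(1 + 9.106)/0.119 = −84.92.
τ = 1/84.92 = 0.01178 s, so 2% settling time ≈ 4τ = 0.0471 s.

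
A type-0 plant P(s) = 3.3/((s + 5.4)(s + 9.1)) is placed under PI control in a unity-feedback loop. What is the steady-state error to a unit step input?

0

The PI controller's integrator makes the forward path type 1, so e_ss to a step is zero.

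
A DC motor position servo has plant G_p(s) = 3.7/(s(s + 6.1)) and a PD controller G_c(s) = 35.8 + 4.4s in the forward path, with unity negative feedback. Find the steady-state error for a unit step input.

The open loop G_c(s)G_p(s) has a pole at the origin (type 1), so the static position error constant is infinite and e_ss = 1/(1+∞) = 0.

0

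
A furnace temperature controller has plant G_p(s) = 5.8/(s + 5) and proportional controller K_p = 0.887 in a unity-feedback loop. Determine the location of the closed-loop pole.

s = -10.14

Closed-loop transfer function: T(s) = K_p·G_p(s)/(1 + K_p·G_p(s)) = 5.145/(s + 5 + 5.145) = 5.145/(s + 10.14).
The closed-loop pole is at s = −10.14.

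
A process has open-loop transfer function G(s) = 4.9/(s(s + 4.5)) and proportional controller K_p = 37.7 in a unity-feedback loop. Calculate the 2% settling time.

The closed-loop denominator s² + 4.5s + 184.7 gives ω_n = √184.7 = 13.59 and ζ = 4.5/(2ω_n) = 0.1655.
2% settling time T_s ≈ 4/(ζω_n) = 4/2.25 = 1.78 s.

T_s ≈ 1.78 s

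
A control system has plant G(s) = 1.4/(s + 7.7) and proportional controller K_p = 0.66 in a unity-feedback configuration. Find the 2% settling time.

Closed-loop transfer function: T(s) = K_p·G(s)/(1 + K_p·G(s)) = 0.924/(s + 7.7 + 0.924) = 0.924/(s + 8.624).
Time constant τ = 1/8.624 = 0.116 s, so the 2% settling time is about 4τ = 0.464 s.

T_s ≈ 0.464 s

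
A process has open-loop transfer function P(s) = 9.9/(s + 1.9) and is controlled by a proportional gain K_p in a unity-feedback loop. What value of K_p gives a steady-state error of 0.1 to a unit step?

The loop is type 0, so e_ss(step) = 1/(1 + K_pos) with K_pos = K_p·P(0).
P(0) = 5.211. Require 1/(1 + K_p·5.211) = 0.1, so 1 + 5.211·K_p = 10.
K_p = (10 − 1)/5.211 = 1.73.

K_p = 1.73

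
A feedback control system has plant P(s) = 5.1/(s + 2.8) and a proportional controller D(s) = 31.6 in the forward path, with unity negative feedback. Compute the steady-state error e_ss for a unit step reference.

The loop is type 0. Static position error constant K_pos = D(0)·P(0) = 31.6·1.821 = 57.56.
Steady-state error to a unit step: e_ss = 1/(1+K_pos) = 1/58.56 = 0.0171.

0.0171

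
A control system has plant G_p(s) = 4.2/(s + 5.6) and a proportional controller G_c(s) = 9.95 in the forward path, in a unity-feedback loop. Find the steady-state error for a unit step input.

The loop is type 0. Static position error constant K_pos = G_c(0)·G_p(0) = 9.95·0.75 = 7.463.
Steady-state error to a unit step: e_ss = 1/(1+K_pos) = 1/8.463 = 0.118.

0.118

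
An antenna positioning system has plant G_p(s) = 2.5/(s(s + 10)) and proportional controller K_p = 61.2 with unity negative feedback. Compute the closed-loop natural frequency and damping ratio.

ω_n = 12.4 rad/s, ζ = 0.404

The closed-loop denominator is s(s+10) + 61.2·2.5 = s² + 10s + 153.
Matching s² + 2ζω_n s + ω_n²: ω_n = √153 = 12.37 rad/s and 2ζω_n = 10, so ζ = 10/(2·12.37) = 0.404.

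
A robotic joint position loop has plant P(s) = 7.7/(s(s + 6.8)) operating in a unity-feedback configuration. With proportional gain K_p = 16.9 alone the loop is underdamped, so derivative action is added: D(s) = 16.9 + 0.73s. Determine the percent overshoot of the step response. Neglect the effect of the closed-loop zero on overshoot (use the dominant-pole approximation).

Forward path: (16.9 + 0.73s)·7.7/(s(s+6.8)). The closed-loop characteristic equation is s² + (6.8 + 7.7·0.73)s + 7.7·16.9 = 0.
That is s² + 12.42s + 130.1 = 0, so ω_n = 11.41 rad/s and ζ = 12.42/(2·11.41) = 0.5444.
%OS = 100·exp(−πζ/√(1−ζ²)) = 13%.

13%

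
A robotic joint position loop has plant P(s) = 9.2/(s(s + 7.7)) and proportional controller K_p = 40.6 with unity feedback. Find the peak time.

T_p = 0.166 s

The closed-loop denominator s² + 7.7s + 373.5 gives ω_n = √373.5 = 19.33 and ζ = 7.7/(2ω_n) = 0.1992.
Damped frequency ω_d = ω_n√(1−ζ²) = 18.94 rad/s, so peak time T_p = π/ω_d = 0.166 s.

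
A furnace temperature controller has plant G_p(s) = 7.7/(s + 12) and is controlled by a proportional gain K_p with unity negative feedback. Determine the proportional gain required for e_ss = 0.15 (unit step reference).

K_p = 8.83

Steady-state error for a unit step on this type-0 loop is 1/(1 + K_p·G_p(0)).
G_p(0) = 0.6417. Require 1/(1 + K_p·0.6417) = 0.15, so 1 + 0.6417·K_p = 6.667.
K_p = (6.667 − 1)/0.6417 = 8.83.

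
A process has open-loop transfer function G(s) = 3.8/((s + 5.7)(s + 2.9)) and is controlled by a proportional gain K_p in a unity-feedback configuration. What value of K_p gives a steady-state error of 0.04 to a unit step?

For a type-0 loop with proportional control, e_ss = 1/(1 + K_p·G(0)).
G(0) = 0.2299. Require 1/(1 + K_p·0.2299) = 0.04, so 1 + 0.2299·K_p = 25.
K_p = (25 − 1)/0.2299 = 104.

K_p = 104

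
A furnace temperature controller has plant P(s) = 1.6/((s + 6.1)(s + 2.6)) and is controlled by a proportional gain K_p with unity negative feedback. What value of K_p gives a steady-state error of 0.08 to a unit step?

For a type-0 loop with proportional control, e_ss = 1/(1 + K_p·P(0)).
P(0) = 0.1009. Require 1/(1 + K_p·0.1009) = 0.08, so 1 + 0.1009·K_p = 12.5.
K_p = (12.5 − 1)/0.1009 = 114.

K_p = 114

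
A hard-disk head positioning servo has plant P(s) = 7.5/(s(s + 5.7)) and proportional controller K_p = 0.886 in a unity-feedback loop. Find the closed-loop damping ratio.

ζ = 1.11

With unity feedback the closed-loop characteristic equation is s² + 5.7s + 0.886·7.5 = s² + 5.7s + 6.645 = 0.
Matching s² + 2ζω_n s + ω_n²: ω_n = √6.645 = 2.578 rad/s and 2ζω_n = 5.7, so ζ = 5.7/(2·2.578) = 1.11.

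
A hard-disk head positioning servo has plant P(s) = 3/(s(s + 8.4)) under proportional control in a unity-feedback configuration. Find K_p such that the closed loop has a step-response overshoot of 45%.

From %OS = 100·exp(−πζ/√(1−ζ²)) = 45%, ζ = −ln(0.45)/√(π²+ln²(0.45)) = 0.2463.
Characteristic equation s² + 8.4s + 3K_p = 0 gives ζ = 8.4/(2√(3K_p)).
Setting ζ = 0.2463: √(3K_p) = 8.4/(2·0.2463) = 17.05, so K_p = 290.7/3 = 96.9.

K_p = 96.9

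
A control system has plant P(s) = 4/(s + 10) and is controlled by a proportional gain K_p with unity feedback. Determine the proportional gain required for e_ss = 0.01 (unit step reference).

K_p = 248

The loop is type 0, so e_ss(step) = 1/(1 + K_pos) with K_pos = K_p·P(0).
P(0) = 0.4. Require 1/(1 + K_p·0.4) = 0.01, so 1 + 0.4·K_p = 100.
K_p = (100 − 1)/0.4 = 248.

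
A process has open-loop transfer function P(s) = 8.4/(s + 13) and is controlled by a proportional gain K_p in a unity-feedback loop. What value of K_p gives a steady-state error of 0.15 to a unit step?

For a type-0 loop with proportional control, e_ss = 1/(1 + K_p·P(0)).
P(0) = 0.6462. Require 1/(1 + K_p·0.6462) = 0.15, so 1 + 0.6462·K_p = 6.667.
K_p = (6.667 − 1)/0.6462 = 8.77.

K_p = 8.77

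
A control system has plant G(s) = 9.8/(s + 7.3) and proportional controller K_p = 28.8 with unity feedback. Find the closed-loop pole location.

s = -289.5

Closed-loop transfer function: T(s) = K_p·G(s)/(1 + K_p·G(s)) = 282.2/(s + 7.3 + 282.2) = 282.2/(s + 289.5).
The closed-loop pole is at s = −289.5.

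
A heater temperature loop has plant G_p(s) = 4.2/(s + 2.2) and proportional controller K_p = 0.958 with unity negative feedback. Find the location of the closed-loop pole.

Closed-loop transfer function: T(s) = K_p·G_p(s)/(1 + K_p·G_p(s)) = 4.024/(s + 2.2 + 4.024) = 4.024/(s + 6.224).
The closed-loop pole is at s = −6.224.

s = -6.224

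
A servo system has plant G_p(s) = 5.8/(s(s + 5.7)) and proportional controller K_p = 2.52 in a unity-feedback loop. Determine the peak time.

T_p = 1.23 s

Closed-loop characteristic equation: s² + 5.7s + 14.62 = 0, so ω_n = 3.823 rad/s and ζ = 5.7/(2·3.823) = 0.7455.
Damped frequency ω_d = ω_n√(1−ζ²) = 2.548 rad/s, so peak time T_p = π/ω_d = 1.23 s.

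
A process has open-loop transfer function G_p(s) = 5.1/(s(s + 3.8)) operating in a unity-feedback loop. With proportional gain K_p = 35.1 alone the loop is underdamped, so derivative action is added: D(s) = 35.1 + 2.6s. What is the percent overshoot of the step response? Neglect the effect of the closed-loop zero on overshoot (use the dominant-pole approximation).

Forward path: (35.1 + 2.6s)·5.1/(s(s+3.8)). The closed-loop characteristic equation is s² + (3.8 + 5.1·2.6)s + 5.1·35.1 = 0.
That is s² + 17.06s + 179 = 0, so ω_n = 13.38 rad/s and ζ = 17.06/(2·13.38) = 0.6375.
%OS = 100·exp(−πζ/√(1−ζ²)) = 7.43%.

7.43%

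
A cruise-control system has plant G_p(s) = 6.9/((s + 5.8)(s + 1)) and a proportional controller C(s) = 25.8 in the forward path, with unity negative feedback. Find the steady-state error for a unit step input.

The loop is type 0. Static position error constant K_pos = C(0)·G_p(0) = 25.8·1.19 = 30.69.
Steady-state error to a unit step: e_ss = 1/(1+K_pos) = 1/31.69 = 0.0316.

0.0316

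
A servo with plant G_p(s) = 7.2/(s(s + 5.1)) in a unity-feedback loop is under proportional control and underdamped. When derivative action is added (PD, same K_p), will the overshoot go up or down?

With PD the characteristic equation becomes s² + (a + K·K_d)s + K·K_p = 0; the damping term grows, ζ rises, overshoot falls.

decrease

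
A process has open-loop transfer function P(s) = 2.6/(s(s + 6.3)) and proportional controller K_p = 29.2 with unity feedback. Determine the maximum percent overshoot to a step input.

Closed-loop characteristic equation: s² + 6.3s + 75.92 = 0, so ω_n = 8.713 rad/s and ζ = 6.3/(2·8.713) = 0.3615.
%OS = 100·exp(−πζ/√(1−ζ²)) = 100·exp(−π·0.3615/√0.8693) = 29.6%.

29.6%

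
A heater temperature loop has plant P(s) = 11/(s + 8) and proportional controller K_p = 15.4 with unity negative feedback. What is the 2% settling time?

T_s ≈ 0.0225 s

Closed-loop transfer function: T(s) = K_p·P(s)/(1 + K_p·P(s)) = 169.4/(s + 8 + 169.4) = 169.4/(s + 177.4).
Time constant τ = 1/177.4 = 0.005637 s, so the 2% settling time is about 4τ = 0.0225 s.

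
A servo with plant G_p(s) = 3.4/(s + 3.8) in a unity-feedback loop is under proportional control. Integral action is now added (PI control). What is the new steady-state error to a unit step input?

The integrator makes K_pos = lim_{s→0} C(s)G(s) infinite, so e_ss = 1/(1+K_pos) = 0.

0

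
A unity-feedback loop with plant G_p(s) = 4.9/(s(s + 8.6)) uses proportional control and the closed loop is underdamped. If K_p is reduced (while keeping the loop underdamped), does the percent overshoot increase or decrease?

decrease

ζ = 8.6/(2√(4.9K_p)) rises as K_p falls; higher damping means less overshoot.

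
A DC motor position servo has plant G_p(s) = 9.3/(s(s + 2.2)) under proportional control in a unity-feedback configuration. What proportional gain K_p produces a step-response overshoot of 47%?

From %OS = 100·exp(−πζ/√(1−ζ²)) = 47%, ζ = −ln(0.47)/√(π²+ln²(0.47)) = 0.2337.
Characteristic equation s² + 2.2s + 9.3K_p = 0 gives ζ = 2.2/(2√(9.3K_p)).
Setting ζ = 0.2337: √(9.3K_p) = 2.2/(2·0.2337) = 4.707, so K_p = 22.16/9.3 = 2.38.

K_p = 2.38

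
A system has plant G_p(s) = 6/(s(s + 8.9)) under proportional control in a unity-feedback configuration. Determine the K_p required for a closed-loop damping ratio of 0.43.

K_p = 17.8

Closed-loop characteristic equation: s² + 8.9s + K_p·6 = 0.
So ω_n = √(6K_p) and 2ζω_n = 8.9, giving ζ = 8.9/(2√(6K_p)).
Setting ζ = 0.43: √(6K_p) = 8.9/(2·0.43) = 10.35, so K_p = 107.1/6 = 17.8.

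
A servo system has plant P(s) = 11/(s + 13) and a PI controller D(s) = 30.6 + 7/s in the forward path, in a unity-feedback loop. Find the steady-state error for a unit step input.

The open loop D(s)P(s) has a pole at the origin (type 1), so the static position error constant is infinite and e_ss = 1/(1+∞) = 0.

0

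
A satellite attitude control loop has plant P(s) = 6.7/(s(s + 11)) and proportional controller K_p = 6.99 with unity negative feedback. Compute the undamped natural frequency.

The closed-loop denominator is s(s+11) + 6.99·6.7 = s² + 11s + 46.83.
So ω_n² = 46.83 ⇒ ω_n = 6.843 rad/s, and ζ = 11/(2ω_n) = 0.804.

ω_n = 6.84 rad/s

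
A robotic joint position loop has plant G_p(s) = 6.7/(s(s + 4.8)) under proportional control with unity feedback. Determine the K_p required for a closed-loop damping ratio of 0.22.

Closed-loop characteristic equation: s² + 4.8s + K_p·6.7 = 0.
So ω_n = √(6.7K_p) and 2ζω_n = 4.8, giving ζ = 4.8/(2√(6.7K_p)).
Setting ζ = 0.22: √(6.7K_p) = 4.8/(2·0.22) = 10.91, so K_p = 119/6.7 = 17.8.

K_p = 17.8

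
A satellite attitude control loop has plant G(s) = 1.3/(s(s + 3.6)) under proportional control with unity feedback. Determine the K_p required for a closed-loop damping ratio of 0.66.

K_p = 5.72

Closed-loop characteristic equation: s² + 3.6s + K_p·1.3 = 0.
So ω_n = √(1.3K_p) and 2ζω_n = 3.6, giving ζ = 3.6/(2√(1.3K_p)).
Setting ζ = 0.66: √(1.3K_p) = 3.6/(2·0.66) = 2.727, so K_p = 7.438/1.3 = 5.72.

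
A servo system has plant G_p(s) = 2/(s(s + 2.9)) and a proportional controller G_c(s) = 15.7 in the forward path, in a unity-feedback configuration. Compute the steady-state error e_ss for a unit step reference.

The open loop G_c(s)G_p(s) has a pole at the origin (type 1), so the static position error constant is infinite and e_ss = 1/(1+∞) = 0.

0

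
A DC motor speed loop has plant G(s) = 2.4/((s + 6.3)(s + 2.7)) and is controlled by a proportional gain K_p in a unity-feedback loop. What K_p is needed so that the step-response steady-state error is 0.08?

For a type-0 loop with proportional control, e_ss = 1/(1 + K_p·G(0)).
G(0) = 0.1411. Require 1/(1 + K_p·0.1411) = 0.08, so 1 + 0.1411·K_p = 12.5.
K_p = (12.5 − 1)/0.1411 = 81.5.

K_p = 81.5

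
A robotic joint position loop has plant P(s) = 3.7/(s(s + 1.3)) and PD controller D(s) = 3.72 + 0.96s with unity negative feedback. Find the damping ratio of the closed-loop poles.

Forward path: (3.72 + 0.96s)·3.7/(s(s+1.3)). The closed-loop characteristic equation is s² + (1.3 + 3.7·0.96)s + 3.7·3.72 = 0.
That is s² + 4.852s + 13.76 = 0, so ω_n = 3.71 rad/s and ζ = 4.852/(2·3.71) = 0.6539.

ζ = 0.654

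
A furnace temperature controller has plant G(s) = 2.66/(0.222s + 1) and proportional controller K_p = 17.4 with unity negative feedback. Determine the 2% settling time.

T_s ≈ 0.0188 s

Closed loop: T(s) = K_p·G/(1+K_p·G) = 46.28/(0.222s + 1 + 46.28), with pole at s = −(1 + 46.28)/0.222 = −213.
τ = 1/213 = 0.004695 s, so 2% settling time ≈ 4τ = 0.0188 s.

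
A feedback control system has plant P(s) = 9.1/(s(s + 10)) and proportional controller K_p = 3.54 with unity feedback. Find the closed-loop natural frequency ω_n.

ω_n = 5.68 rad/s

1 + K_p·P(s) = 0 gives s² + 10s + 32.21 = 0.
Matching s² + 2ζω_n s + ω_n²: ω_n = √32.21 = 5.676 rad/s and 2ζω_n = 10, so ζ = 10/(2·5.676) = 0.881.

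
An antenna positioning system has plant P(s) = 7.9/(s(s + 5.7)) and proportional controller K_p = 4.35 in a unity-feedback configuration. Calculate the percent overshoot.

17.4%

From 1 + K_pP(s) = 0: s² + 5.7s + 34.37 = 0 ⇒ ω_n = 5.862, ζ = 0.4862.
%OS = 100·exp(−πζ/√(1−ζ²)) = 100·exp(−π·0.4862/√0.7636) = 17.4%.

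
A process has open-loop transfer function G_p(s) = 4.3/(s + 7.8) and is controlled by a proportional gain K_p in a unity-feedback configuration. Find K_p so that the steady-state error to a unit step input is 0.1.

K_p = 16.3

For a type-0 loop with proportional control, e_ss = 1/(1 + K_p·G_p(0)).
G_p(0) = 0.5513. Require 1/(1 + K_p·0.5513) = 0.1, so 1 + 0.5513·K_p = 10.
K_p = (10 − 1)/0.5513 = 16.3.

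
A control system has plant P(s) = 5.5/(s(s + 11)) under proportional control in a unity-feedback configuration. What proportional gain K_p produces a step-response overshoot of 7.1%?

From %OS = 100·exp(−πζ/√(1−ζ²)) = 7.1%, ζ = −ln(0.071)/√(π²+ln²(0.071)) = 0.6441.
Characteristic equation s² + 11s + 5.5K_p = 0 gives ζ = 11/(2√(5.5K_p)).
Setting ζ = 0.6441: √(5.5K_p) = 11/(2·0.6441) = 8.539, so K_p = 72.92/5.5 = 13.3.

K_p = 13.3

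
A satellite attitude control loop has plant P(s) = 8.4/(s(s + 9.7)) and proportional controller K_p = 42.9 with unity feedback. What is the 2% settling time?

T_s ≈ 0.825 s

The closed-loop denominator s² + 9.7s + 360.4 gives ω_n = √360.4 = 18.98 and ζ = 9.7/(2ω_n) = 0.2555.
2% settling time T_s ≈ 4/(ζω_n) = 4/4.85 = 0.825 s.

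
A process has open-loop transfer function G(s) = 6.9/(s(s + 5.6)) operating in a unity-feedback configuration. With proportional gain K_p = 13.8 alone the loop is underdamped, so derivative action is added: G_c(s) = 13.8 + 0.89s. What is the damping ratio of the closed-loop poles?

Forward path: (13.8 + 0.89s)·6.9/(s(s+5.6)). The closed-loop characteristic equation is s² + (5.6 + 6.9·0.89)s + 6.9·13.8 = 0.
That is s² + 11.74s + 95.22 = 0, so ω_n = 9.758 rad/s and ζ = 11.74/(2·9.758) = 0.6016.

ζ = 0.602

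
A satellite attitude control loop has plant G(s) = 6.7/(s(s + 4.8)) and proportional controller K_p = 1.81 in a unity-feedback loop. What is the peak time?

T_p = 1.25 s

From 1 + K_pG(s) = 0: s² + 4.8s + 12.13 = 0 ⇒ ω_n = 3.482, ζ = 0.6892.
Damped frequency ω_d = ω_n√(1−ζ²) = 2.523 rad/s, so peak time T_p = π/ω_d = 1.25 s.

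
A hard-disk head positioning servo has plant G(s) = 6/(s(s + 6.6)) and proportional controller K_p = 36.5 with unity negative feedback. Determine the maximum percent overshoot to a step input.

From 1 + K_pG(s) = 0: s² + 6.6s + 219 = 0 ⇒ ω_n = 14.8, ζ = 0.223.
%OS = 100·exp(−πζ/√(1−ζ²)) = 100·exp(−π·0.223/√0.9503) = 48.7%.

48.7%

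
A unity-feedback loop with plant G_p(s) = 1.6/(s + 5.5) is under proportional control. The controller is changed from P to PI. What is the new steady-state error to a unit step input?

Adding integral action puts a pole at s = 0 in the forward path, raising the system type to 1; a type-1 loop has zero steady-state error to a step.

0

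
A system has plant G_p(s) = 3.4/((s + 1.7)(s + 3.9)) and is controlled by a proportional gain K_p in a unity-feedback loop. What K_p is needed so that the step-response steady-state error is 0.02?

The loop is type 0, so e_ss(step) = 1/(1 + K_pos) with K_pos = K_p·G_p(0).
G_p(0) = 0.5128. Require 1/(1 + K_p·0.5128) = 0.02, so 1 + 0.5128·K_p = 50.
K_p = (50 − 1)/0.5128 = 95.6.

K_p = 95.6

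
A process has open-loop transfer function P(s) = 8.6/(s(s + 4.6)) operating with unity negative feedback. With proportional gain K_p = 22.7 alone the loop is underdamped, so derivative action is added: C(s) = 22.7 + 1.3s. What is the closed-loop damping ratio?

ζ = 0.565

Forward path: (22.7 + 1.3s)·8.6/(s(s+4.6)). The closed-loop characteristic equation is s² + (4.6 + 8.6·1.3)s + 8.6·22.7 = 0.
That is s² + 15.78s + 195.2 = 0, so ω_n = 13.97 rad/s and ζ = 15.78/(2·13.97) = 0.5647.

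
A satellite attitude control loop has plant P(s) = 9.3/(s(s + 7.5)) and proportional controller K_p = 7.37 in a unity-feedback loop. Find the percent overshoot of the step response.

Closed-loop characteristic equation: s² + 7.5s + 68.54 = 0, so ω_n = 8.279 rad/s and ζ = 7.5/(2·8.279) = 0.453.
%OS = 100·exp(−πζ/√(1−ζ²)) = 100·exp(−π·0.453/√0.7948) = 20.3%.

20.3%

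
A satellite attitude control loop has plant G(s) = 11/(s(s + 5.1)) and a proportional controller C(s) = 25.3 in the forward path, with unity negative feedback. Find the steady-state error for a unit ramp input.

The loop has one pole at the origin (type 1). Velocity error constant K_v = lim_{s→0} s·C(s)G(s) = 25.3·11/5.1 = 54.57.
Steady-state error to a unit ramp: e_ss = 1/K_v = 0.0183.

0.0183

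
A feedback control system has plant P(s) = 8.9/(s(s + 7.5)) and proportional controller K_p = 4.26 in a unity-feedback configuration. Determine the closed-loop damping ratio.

The closed-loop denominator is s(s+7.5) + 4.26·8.9 = s² + 7.5s + 37.91.
Matching s² + 2ζω_n s + ω_n²: ω_n = √37.91 = 6.157 rad/s and 2ζω_n = 7.5, so ζ = 7.5/(2·6.157) = 0.609.

ζ = 0.609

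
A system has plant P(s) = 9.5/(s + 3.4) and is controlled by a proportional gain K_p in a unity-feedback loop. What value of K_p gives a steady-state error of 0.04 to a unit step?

K_p = 8.59

The loop is type 0, so e_ss(step) = 1/(1 + K_pos) with K_pos = K_p·P(0).
P(0) = 2.794. Require 1/(1 + K_p·2.794) = 0.04, so 1 + 2.794·K_p = 25.
K_p = (25 − 1)/2.794 = 8.59.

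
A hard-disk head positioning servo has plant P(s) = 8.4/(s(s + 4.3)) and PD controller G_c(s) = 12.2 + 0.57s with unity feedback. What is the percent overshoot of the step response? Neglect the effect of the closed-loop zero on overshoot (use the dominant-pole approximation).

Forward path: (12.2 + 0.57s)·8.4/(s(s+4.3)). The closed-loop characteristic equation is s² + (4.3 + 8.4·0.57)s + 8.4·12.2 = 0.
That is s² + 9.088s + 102.5 = 0, so ω_n = 10.12 rad/s and ζ = 9.088/(2·10.12) = 0.4489.
%OS = 100·exp(−πζ/√(1−ζ²)) = 20.6%.

20.6%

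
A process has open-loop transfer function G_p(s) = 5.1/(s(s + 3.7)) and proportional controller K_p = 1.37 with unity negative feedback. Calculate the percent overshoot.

4.6%

From 1 + K_pG_p(s) = 0: s² + 3.7s + 6.987 = 0 ⇒ ω_n = 2.643, ζ = 0.6999.
%OS = 100·exp(−πζ/√(1−ζ²)) = 100·exp(−π·0.6999/√0.5102) = 4.6%.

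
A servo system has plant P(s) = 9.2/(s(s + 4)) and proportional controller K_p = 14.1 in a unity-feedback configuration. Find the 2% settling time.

The closed-loop denominator s² + 4s + 129.7 gives ω_n = √129.7 = 11.39 and ζ = 4/(2ω_n) = 0.1756.
2% settling time T_s ≈ 4/(ζω_n) = 4/2 = 2 s.

T_s ≈ 2 s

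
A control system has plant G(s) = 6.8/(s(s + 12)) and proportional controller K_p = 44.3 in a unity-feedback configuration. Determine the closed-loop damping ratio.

ζ = 0.346

1 + K_p·G(s) = 0 gives s² + 12s + 301.2 = 0.
So ω_n² = 301.2 ⇒ ω_n = 17.36 rad/s, and ζ = 12/(2ω_n) = 0.346.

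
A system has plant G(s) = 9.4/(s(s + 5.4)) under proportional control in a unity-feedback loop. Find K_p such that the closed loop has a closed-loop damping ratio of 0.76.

Closed-loop characteristic equation: s² + 5.4s + K_p·9.4 = 0.
So ω_n = √(9.4K_p) and 2ζω_n = 5.4, giving ζ = 5.4/(2√(9.4K_p)).
Setting ζ = 0.76: √(9.4K_p) = 5.4/(2·0.76) = 3.553, so K_p = 12.62/9.4 = 1.34.

K_p = 1.34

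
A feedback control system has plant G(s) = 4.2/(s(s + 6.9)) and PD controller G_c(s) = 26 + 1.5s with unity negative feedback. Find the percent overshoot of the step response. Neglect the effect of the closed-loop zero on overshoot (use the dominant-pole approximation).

Forward path: (26 + 1.5s)·4.2/(s(s+6.9)). The closed-loop characteristic equation is s² + (6.9 + 4.2·1.5)s + 4.2·26 = 0.
That is s² + 13.2s + 109.2 = 0, so ω_n = 10.45 rad/s and ζ = 13.2/(2·10.45) = 0.6316.
%OS = 100·exp(−πζ/√(1−ζ²)) = 7.74%.

7.74%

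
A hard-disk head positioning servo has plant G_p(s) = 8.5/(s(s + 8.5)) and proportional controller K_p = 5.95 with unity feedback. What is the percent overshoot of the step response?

The closed-loop denominator s² + 8.5s + 50.58 gives ω_n = √50.58 = 7.112 and ζ = 8.5/(2ω_n) = 0.5976.
%OS = 100·exp(−πζ/√(1−ζ²)) = 100·exp(−π·0.5976/√0.6429) = 9.62%.

9.62%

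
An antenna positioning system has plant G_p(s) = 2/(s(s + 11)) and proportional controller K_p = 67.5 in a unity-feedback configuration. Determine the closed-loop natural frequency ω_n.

ω_n = 11.6 rad/s

1 + K_p·G_p(s) = 0 gives s² + 11s + 135 = 0.
Matching s² + 2ζω_n s + ω_n²: ω_n = √135 = 11.62 rad/s and 2ζω_n = 11, so ζ = 11/(2·11.62) = 0.473.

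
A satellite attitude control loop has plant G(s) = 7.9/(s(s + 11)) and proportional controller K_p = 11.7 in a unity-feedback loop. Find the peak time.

From 1 + K_pG(s) = 0: s² + 11s + 92.43 = 0 ⇒ ω_n = 9.614, ζ = 0.5721.
Damped frequency ω_d = ω_n√(1−ζ²) = 7.885 rad/s, so peak time T_p = π/ω_d = 0.398 s.

T_p = 0.398 s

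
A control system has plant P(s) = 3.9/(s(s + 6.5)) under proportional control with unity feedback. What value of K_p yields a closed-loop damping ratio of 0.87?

K_p = 3.58

Closed-loop characteristic equation: s² + 6.5s + K_p·3.9 = 0.
So ω_n = √(3.9K_p) and 2ζω_n = 6.5, giving ζ = 6.5/(2√(3.9K_p)).
Setting ζ = 0.87: √(3.9K_p) = 6.5/(2·0.87) = 3.736, so K_p = 13.95/3.9 = 3.58.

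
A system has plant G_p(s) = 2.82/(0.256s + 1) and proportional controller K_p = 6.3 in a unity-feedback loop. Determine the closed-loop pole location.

Closed loop: T(s) = K_p·G_p/(1+K_p·G_p) = 17.77/(0.256s + 1 + 17.77), with pole at s = −(1 + 17.77)/0.256 = −73.3.

s = -73.3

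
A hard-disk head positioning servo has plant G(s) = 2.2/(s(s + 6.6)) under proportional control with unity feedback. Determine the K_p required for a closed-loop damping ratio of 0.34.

Closed-loop characteristic equation: s² + 6.6s + K_p·2.2 = 0.
So ω_n = √(2.2K_p) and 2ζω_n = 6.6, giving ζ = 6.6/(2√(2.2K_p)).
Setting ζ = 0.34: √(2.2K_p) = 6.6/(2·0.34) = 9.706, so K_p = 94.2/2.2 = 42.8.

K_p = 42.8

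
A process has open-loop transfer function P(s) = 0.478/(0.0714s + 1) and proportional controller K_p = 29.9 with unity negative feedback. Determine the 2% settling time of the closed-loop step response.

Closed loop: T(s) = K_p·P/(1+K_p·P) = 14.29/(0.0714s + 1 + 14.29), with pole at s = −(1 + 14.29)/0.0714 = −214.2.
τ = 1/214.2 = 0.004669 s, so 2% settling time ≈ 4τ = 0.0187 s.

T_s ≈ 0.0187 s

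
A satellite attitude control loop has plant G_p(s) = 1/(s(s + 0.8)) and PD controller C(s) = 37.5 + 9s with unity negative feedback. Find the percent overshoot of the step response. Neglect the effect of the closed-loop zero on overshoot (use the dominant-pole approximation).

1.51%

Forward path: (37.5 + 9s)·1/(s(s+0.8)). The closed-loop characteristic equation is s² + (0.8 + 1·9)s + 1·37.5 = 0.
That is s² + 9.8s + 37.5 = 0, so ω_n = 6.124 rad/s and ζ = 9.8/(2·6.124) = 0.8002.
%OS = 100·exp(−πζ/√(1−ζ²)) = 1.51%.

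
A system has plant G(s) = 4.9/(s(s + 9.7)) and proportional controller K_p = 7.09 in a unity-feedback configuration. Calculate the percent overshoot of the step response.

1.06%

From 1 + K_pG(s) = 0: s² + 9.7s + 34.74 = 0 ⇒ ω_n = 5.894, ζ = 0.8228.
%OS = 100·exp(−πζ/√(1−ζ²)) = 100·exp(−π·0.8228/√0.3229) = 1.06%.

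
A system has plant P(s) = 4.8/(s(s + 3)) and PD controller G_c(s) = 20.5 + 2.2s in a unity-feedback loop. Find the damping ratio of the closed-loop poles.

ζ = 0.683

Forward path: (20.5 + 2.2s)·4.8/(s(s+3)). The closed-loop characteristic equation is s² + (3 + 4.8·2.2)s + 4.8·20.5 = 0.
That is s² + 13.56s + 98.4 = 0, so ω_n = 9.92 rad/s and ζ = 13.56/(2·9.92) = 0.6835.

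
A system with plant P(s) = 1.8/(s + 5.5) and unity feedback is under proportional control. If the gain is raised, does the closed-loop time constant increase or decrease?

The closed-loop bandwidth 5.5+K_p·1.8 grows with K_p, so τ shrinks.

decrease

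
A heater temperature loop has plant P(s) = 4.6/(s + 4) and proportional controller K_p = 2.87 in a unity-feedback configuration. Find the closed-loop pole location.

Closed-loop transfer function: T(s) = K_p·P(s)/(1 + K_p·P(s)) = 13.2/(s + 4 + 13.2) = 13.2/(s + 17.2).
The closed-loop pole is at s = −17.2.

s = -17.2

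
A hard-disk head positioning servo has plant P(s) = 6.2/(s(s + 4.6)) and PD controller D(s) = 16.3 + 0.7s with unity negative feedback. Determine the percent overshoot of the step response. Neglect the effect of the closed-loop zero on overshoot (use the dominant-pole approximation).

21%

Forward path: (16.3 + 0.7s)·6.2/(s(s+4.6)). The closed-loop characteristic equation is s² + (4.6 + 6.2·0.7)s + 6.2·16.3 = 0.
That is s² + 8.94s + 101.1 = 0, so ω_n = 10.05 rad/s and ζ = 8.94/(2·10.05) = 0.4446.
%OS = 100·exp(−πζ/√(1−ζ²)) = 21%.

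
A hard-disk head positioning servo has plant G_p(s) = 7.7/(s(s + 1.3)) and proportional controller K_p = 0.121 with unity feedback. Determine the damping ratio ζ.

With unity feedback the closed-loop characteristic equation is s² + 1.3s + 0.121·7.7 = s² + 1.3s + 0.9317 = 0.
So ω_n² = 0.9317 ⇒ ω_n = 0.9652 rad/s, and ζ = 1.3/(2ω_n) = 0.673.

ζ = 0.673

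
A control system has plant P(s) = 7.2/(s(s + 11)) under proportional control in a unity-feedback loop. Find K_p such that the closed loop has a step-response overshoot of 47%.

From %OS = 100·exp(−πζ/√(1−ζ²)) = 47%, ζ = −ln(0.47)/√(π²+ln²(0.47)) = 0.2337.
Characteristic equation s² + 11s + 7.2K_p = 0 gives ζ = 11/(2√(7.2K_p)).
Setting ζ = 0.2337: √(7.2K_p) = 11/(2·0.2337) = 23.54, so K_p = 554/7.2 = 76.9.

K_p = 76.9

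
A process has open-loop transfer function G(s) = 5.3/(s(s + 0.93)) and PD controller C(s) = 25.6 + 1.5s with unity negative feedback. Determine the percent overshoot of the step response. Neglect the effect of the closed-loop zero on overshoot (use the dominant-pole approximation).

27.4%

Forward path: (25.6 + 1.5s)·5.3/(s(s+0.93)). The closed-loop characteristic equation is s² + (0.93 + 5.3·1.5)s + 5.3·25.6 = 0.
That is s² + 8.88s + 135.7 = 0, so ω_n = 11.65 rad/s and ζ = 8.88/(2·11.65) = 0.3812.
%OS = 100·exp(−πζ/√(1−ζ²)) = 27.4%.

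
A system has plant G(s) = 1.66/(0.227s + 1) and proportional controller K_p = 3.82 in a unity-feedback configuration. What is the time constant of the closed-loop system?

τ = 0.0309 s

Closed loop: T(s) = K_p·G/(1+K_p·G) = 6.341/(0.227s + 1 + 6.341), with pole at s = −(1 + 6.341)/0.227 = −32.34.
Closed-loop time constant τ = 1/32.34 = 0.0309 s.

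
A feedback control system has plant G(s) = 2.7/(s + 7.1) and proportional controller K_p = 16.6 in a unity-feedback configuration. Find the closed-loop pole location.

s = -51.92

Closed-loop transfer function: T(s) = K_p·G(s)/(1 + K_p·G(s)) = 44.82/(s + 7.1 + 44.82) = 44.82/(s + 51.92).
The closed-loop pole is at s = −51.92.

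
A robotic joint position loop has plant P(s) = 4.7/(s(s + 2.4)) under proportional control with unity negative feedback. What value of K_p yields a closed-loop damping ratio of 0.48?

K_p = 1.33

Closed-loop characteristic equation: s² + 2.4s + K_p·4.7 = 0.
So ω_n = √(4.7K_p) and 2ζω_n = 2.4, giving ζ = 2.4/(2√(4.7K_p)).
Setting ζ = 0.48: √(4.7K_p) = 2.4/(2·0.48) = 2.5, so K_p = 6.25/4.7 = 1.33.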